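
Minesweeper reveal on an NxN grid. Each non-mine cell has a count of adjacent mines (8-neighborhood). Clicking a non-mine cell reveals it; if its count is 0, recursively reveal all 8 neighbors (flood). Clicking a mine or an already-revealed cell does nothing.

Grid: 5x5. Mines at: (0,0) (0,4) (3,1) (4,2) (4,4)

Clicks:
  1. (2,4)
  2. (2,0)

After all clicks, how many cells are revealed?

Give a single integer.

Answer: 15

Derivation:
Click 1 (2,4) count=0: revealed 14 new [(0,1) (0,2) (0,3) (1,1) (1,2) (1,3) (1,4) (2,1) (2,2) (2,3) (2,4) (3,2) (3,3) (3,4)] -> total=14
Click 2 (2,0) count=1: revealed 1 new [(2,0)] -> total=15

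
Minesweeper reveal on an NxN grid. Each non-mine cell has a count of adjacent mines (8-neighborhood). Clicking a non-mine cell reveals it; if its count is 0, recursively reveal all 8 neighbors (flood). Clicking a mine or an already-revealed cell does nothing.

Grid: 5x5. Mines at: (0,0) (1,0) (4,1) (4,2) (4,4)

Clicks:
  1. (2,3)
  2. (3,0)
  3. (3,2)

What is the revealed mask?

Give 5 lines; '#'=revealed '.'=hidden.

Click 1 (2,3) count=0: revealed 16 new [(0,1) (0,2) (0,3) (0,4) (1,1) (1,2) (1,3) (1,4) (2,1) (2,2) (2,3) (2,4) (3,1) (3,2) (3,3) (3,4)] -> total=16
Click 2 (3,0) count=1: revealed 1 new [(3,0)] -> total=17
Click 3 (3,2) count=2: revealed 0 new [(none)] -> total=17

Answer: .####
.####
.####
#####
.....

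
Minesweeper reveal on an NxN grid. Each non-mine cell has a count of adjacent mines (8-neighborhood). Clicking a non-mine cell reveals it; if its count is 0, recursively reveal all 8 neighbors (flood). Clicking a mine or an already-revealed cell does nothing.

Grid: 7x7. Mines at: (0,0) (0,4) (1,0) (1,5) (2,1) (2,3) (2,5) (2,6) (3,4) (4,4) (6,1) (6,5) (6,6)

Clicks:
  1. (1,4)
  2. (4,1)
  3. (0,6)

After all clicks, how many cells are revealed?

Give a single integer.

Answer: 14

Derivation:
Click 1 (1,4) count=4: revealed 1 new [(1,4)] -> total=1
Click 2 (4,1) count=0: revealed 12 new [(3,0) (3,1) (3,2) (3,3) (4,0) (4,1) (4,2) (4,3) (5,0) (5,1) (5,2) (5,3)] -> total=13
Click 3 (0,6) count=1: revealed 1 new [(0,6)] -> total=14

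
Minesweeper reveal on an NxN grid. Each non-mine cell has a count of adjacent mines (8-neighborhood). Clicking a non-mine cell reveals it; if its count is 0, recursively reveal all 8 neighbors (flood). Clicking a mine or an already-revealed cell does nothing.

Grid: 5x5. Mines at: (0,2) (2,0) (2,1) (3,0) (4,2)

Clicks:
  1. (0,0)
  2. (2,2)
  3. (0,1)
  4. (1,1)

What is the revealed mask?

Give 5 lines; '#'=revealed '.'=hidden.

Click 1 (0,0) count=0: revealed 4 new [(0,0) (0,1) (1,0) (1,1)] -> total=4
Click 2 (2,2) count=1: revealed 1 new [(2,2)] -> total=5
Click 3 (0,1) count=1: revealed 0 new [(none)] -> total=5
Click 4 (1,1) count=3: revealed 0 new [(none)] -> total=5

Answer: ##...
##...
..#..
.....
.....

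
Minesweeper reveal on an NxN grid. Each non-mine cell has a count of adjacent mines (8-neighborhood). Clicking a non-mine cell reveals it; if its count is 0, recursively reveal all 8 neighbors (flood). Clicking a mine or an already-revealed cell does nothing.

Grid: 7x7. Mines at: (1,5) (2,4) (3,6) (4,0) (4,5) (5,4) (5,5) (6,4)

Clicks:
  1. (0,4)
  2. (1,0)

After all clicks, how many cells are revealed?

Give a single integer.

Answer: 29

Derivation:
Click 1 (0,4) count=1: revealed 1 new [(0,4)] -> total=1
Click 2 (1,0) count=0: revealed 28 new [(0,0) (0,1) (0,2) (0,3) (1,0) (1,1) (1,2) (1,3) (1,4) (2,0) (2,1) (2,2) (2,3) (3,0) (3,1) (3,2) (3,3) (4,1) (4,2) (4,3) (5,0) (5,1) (5,2) (5,3) (6,0) (6,1) (6,2) (6,3)] -> total=29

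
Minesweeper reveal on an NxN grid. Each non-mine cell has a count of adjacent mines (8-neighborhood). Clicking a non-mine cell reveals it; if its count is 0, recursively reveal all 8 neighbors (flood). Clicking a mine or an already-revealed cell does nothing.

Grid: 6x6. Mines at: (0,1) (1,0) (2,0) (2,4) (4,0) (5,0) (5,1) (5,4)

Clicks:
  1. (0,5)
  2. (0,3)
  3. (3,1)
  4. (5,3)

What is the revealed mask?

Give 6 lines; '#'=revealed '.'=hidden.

Answer: ..####
..####
......
.#....
......
...#..

Derivation:
Click 1 (0,5) count=0: revealed 8 new [(0,2) (0,3) (0,4) (0,5) (1,2) (1,3) (1,4) (1,5)] -> total=8
Click 2 (0,3) count=0: revealed 0 new [(none)] -> total=8
Click 3 (3,1) count=2: revealed 1 new [(3,1)] -> total=9
Click 4 (5,3) count=1: revealed 1 new [(5,3)] -> total=10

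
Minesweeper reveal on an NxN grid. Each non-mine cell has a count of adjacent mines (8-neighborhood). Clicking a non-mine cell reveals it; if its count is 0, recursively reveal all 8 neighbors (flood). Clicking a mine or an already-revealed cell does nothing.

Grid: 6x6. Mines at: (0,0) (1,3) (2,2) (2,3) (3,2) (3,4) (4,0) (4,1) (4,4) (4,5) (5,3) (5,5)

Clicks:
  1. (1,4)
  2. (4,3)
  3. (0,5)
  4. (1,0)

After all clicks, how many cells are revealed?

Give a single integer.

Answer: 8

Derivation:
Click 1 (1,4) count=2: revealed 1 new [(1,4)] -> total=1
Click 2 (4,3) count=4: revealed 1 new [(4,3)] -> total=2
Click 3 (0,5) count=0: revealed 5 new [(0,4) (0,5) (1,5) (2,4) (2,5)] -> total=7
Click 4 (1,0) count=1: revealed 1 new [(1,0)] -> total=8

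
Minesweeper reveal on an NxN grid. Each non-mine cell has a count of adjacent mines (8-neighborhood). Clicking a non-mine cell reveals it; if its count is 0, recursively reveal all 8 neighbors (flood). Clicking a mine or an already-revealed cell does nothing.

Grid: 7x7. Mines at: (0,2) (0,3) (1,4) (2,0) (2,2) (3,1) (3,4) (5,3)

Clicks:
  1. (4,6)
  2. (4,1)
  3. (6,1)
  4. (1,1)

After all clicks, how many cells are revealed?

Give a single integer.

Click 1 (4,6) count=0: revealed 17 new [(0,5) (0,6) (1,5) (1,6) (2,5) (2,6) (3,5) (3,6) (4,4) (4,5) (4,6) (5,4) (5,5) (5,6) (6,4) (6,5) (6,6)] -> total=17
Click 2 (4,1) count=1: revealed 1 new [(4,1)] -> total=18
Click 3 (6,1) count=0: revealed 8 new [(4,0) (4,2) (5,0) (5,1) (5,2) (6,0) (6,1) (6,2)] -> total=26
Click 4 (1,1) count=3: revealed 1 new [(1,1)] -> total=27

Answer: 27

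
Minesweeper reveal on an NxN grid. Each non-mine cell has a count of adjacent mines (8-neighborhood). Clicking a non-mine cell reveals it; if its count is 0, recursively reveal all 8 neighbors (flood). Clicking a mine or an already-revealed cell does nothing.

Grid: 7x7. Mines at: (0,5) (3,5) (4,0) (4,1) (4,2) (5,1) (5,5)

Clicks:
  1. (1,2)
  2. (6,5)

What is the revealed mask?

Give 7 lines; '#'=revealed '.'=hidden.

Answer: #####..
#####..
#####..
#####..
.......
.......
.....#.

Derivation:
Click 1 (1,2) count=0: revealed 20 new [(0,0) (0,1) (0,2) (0,3) (0,4) (1,0) (1,1) (1,2) (1,3) (1,4) (2,0) (2,1) (2,2) (2,3) (2,4) (3,0) (3,1) (3,2) (3,3) (3,4)] -> total=20
Click 2 (6,5) count=1: revealed 1 new [(6,5)] -> total=21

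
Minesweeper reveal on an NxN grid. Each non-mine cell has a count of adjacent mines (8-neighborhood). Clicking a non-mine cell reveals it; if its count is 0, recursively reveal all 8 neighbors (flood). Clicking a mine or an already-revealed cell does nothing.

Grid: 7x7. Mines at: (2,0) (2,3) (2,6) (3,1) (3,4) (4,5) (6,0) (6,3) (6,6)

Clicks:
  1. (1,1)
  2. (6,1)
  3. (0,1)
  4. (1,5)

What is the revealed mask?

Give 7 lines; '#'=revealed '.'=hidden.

Answer: #######
#######
.......
.......
.......
.......
.#.....

Derivation:
Click 1 (1,1) count=1: revealed 1 new [(1,1)] -> total=1
Click 2 (6,1) count=1: revealed 1 new [(6,1)] -> total=2
Click 3 (0,1) count=0: revealed 13 new [(0,0) (0,1) (0,2) (0,3) (0,4) (0,5) (0,6) (1,0) (1,2) (1,3) (1,4) (1,5) (1,6)] -> total=15
Click 4 (1,5) count=1: revealed 0 new [(none)] -> total=15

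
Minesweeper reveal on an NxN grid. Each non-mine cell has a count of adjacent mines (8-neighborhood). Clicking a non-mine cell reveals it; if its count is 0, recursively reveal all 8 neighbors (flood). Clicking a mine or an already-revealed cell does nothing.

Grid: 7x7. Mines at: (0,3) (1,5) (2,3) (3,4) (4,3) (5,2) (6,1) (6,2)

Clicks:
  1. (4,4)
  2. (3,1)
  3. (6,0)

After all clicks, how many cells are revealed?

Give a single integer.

Answer: 19

Derivation:
Click 1 (4,4) count=2: revealed 1 new [(4,4)] -> total=1
Click 2 (3,1) count=0: revealed 17 new [(0,0) (0,1) (0,2) (1,0) (1,1) (1,2) (2,0) (2,1) (2,2) (3,0) (3,1) (3,2) (4,0) (4,1) (4,2) (5,0) (5,1)] -> total=18
Click 3 (6,0) count=1: revealed 1 new [(6,0)] -> total=19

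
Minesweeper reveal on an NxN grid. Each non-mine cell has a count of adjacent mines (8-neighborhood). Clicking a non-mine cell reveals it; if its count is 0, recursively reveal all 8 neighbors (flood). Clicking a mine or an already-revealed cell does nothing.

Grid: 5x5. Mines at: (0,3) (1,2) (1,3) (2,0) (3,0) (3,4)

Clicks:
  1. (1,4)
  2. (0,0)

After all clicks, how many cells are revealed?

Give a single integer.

Click 1 (1,4) count=2: revealed 1 new [(1,4)] -> total=1
Click 2 (0,0) count=0: revealed 4 new [(0,0) (0,1) (1,0) (1,1)] -> total=5

Answer: 5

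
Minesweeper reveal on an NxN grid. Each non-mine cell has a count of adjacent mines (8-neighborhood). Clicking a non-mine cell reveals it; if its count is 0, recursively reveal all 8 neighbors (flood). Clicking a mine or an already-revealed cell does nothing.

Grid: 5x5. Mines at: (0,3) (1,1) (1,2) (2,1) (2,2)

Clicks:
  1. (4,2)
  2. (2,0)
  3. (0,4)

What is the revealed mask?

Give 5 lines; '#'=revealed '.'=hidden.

Click 1 (4,2) count=0: revealed 14 new [(1,3) (1,4) (2,3) (2,4) (3,0) (3,1) (3,2) (3,3) (3,4) (4,0) (4,1) (4,2) (4,3) (4,4)] -> total=14
Click 2 (2,0) count=2: revealed 1 new [(2,0)] -> total=15
Click 3 (0,4) count=1: revealed 1 new [(0,4)] -> total=16

Answer: ....#
...##
#..##
#####
#####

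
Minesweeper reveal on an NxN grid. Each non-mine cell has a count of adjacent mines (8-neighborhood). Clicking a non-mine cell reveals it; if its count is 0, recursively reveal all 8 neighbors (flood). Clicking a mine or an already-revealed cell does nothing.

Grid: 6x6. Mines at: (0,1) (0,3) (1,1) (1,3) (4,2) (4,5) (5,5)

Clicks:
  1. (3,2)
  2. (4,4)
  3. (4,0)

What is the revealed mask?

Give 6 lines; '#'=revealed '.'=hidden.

Answer: ......
......
##....
###...
##..#.
##....

Derivation:
Click 1 (3,2) count=1: revealed 1 new [(3,2)] -> total=1
Click 2 (4,4) count=2: revealed 1 new [(4,4)] -> total=2
Click 3 (4,0) count=0: revealed 8 new [(2,0) (2,1) (3,0) (3,1) (4,0) (4,1) (5,0) (5,1)] -> total=10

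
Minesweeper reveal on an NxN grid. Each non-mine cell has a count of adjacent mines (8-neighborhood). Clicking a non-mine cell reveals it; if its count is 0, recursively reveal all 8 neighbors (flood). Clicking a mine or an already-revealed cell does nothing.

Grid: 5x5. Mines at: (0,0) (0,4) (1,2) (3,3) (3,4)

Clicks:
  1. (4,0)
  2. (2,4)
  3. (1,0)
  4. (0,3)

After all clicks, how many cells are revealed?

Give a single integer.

Click 1 (4,0) count=0: revealed 11 new [(1,0) (1,1) (2,0) (2,1) (2,2) (3,0) (3,1) (3,2) (4,0) (4,1) (4,2)] -> total=11
Click 2 (2,4) count=2: revealed 1 new [(2,4)] -> total=12
Click 3 (1,0) count=1: revealed 0 new [(none)] -> total=12
Click 4 (0,3) count=2: revealed 1 new [(0,3)] -> total=13

Answer: 13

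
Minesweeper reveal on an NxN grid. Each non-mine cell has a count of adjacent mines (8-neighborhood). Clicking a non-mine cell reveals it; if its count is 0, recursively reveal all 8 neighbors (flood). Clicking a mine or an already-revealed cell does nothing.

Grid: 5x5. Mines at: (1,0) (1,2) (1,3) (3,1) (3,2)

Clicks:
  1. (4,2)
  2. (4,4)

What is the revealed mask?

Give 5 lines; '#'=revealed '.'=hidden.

Answer: .....
.....
...##
...##
..###

Derivation:
Click 1 (4,2) count=2: revealed 1 new [(4,2)] -> total=1
Click 2 (4,4) count=0: revealed 6 new [(2,3) (2,4) (3,3) (3,4) (4,3) (4,4)] -> total=7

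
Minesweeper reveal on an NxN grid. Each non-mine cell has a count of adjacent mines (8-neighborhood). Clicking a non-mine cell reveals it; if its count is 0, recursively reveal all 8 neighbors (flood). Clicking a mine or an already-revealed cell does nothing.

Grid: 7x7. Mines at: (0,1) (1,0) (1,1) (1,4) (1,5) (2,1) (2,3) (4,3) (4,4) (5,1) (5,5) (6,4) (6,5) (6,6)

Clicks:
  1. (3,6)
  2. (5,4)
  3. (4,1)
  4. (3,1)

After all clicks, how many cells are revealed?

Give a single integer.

Click 1 (3,6) count=0: revealed 6 new [(2,5) (2,6) (3,5) (3,6) (4,5) (4,6)] -> total=6
Click 2 (5,4) count=5: revealed 1 new [(5,4)] -> total=7
Click 3 (4,1) count=1: revealed 1 new [(4,1)] -> total=8
Click 4 (3,1) count=1: revealed 1 new [(3,1)] -> total=9

Answer: 9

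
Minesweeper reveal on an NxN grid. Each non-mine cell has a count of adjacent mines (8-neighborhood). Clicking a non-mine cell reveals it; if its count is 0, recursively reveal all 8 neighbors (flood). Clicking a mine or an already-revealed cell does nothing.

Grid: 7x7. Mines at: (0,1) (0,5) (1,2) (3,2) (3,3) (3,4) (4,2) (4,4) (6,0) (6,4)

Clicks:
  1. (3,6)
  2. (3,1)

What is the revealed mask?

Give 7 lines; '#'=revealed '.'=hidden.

Click 1 (3,6) count=0: revealed 12 new [(1,5) (1,6) (2,5) (2,6) (3,5) (3,6) (4,5) (4,6) (5,5) (5,6) (6,5) (6,6)] -> total=12
Click 2 (3,1) count=2: revealed 1 new [(3,1)] -> total=13

Answer: .......
.....##
.....##
.#...##
.....##
.....##
.....##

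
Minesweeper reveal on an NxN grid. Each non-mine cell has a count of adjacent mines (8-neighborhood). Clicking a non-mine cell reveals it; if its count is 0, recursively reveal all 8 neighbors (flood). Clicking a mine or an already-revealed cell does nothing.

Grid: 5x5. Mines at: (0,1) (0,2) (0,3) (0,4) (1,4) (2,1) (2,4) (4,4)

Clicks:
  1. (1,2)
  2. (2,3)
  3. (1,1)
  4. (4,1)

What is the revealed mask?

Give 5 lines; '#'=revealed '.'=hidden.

Click 1 (1,2) count=4: revealed 1 new [(1,2)] -> total=1
Click 2 (2,3) count=2: revealed 1 new [(2,3)] -> total=2
Click 3 (1,1) count=3: revealed 1 new [(1,1)] -> total=3
Click 4 (4,1) count=0: revealed 8 new [(3,0) (3,1) (3,2) (3,3) (4,0) (4,1) (4,2) (4,3)] -> total=11

Answer: .....
.##..
...#.
####.
####.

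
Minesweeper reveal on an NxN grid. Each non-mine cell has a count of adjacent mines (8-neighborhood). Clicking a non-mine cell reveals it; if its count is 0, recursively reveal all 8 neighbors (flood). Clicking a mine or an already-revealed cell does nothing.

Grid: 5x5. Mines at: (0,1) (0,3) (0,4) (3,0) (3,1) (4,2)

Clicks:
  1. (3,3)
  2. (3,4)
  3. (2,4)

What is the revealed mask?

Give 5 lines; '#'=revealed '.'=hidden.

Answer: .....
..###
..###
..###
...##

Derivation:
Click 1 (3,3) count=1: revealed 1 new [(3,3)] -> total=1
Click 2 (3,4) count=0: revealed 10 new [(1,2) (1,3) (1,4) (2,2) (2,3) (2,4) (3,2) (3,4) (4,3) (4,4)] -> total=11
Click 3 (2,4) count=0: revealed 0 new [(none)] -> total=11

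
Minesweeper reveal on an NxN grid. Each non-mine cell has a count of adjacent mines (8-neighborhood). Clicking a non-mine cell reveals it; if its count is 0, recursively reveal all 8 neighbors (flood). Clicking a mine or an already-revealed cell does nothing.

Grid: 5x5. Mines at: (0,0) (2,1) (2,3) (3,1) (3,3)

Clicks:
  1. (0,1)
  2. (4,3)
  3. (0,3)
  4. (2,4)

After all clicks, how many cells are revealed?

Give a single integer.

Answer: 10

Derivation:
Click 1 (0,1) count=1: revealed 1 new [(0,1)] -> total=1
Click 2 (4,3) count=1: revealed 1 new [(4,3)] -> total=2
Click 3 (0,3) count=0: revealed 7 new [(0,2) (0,3) (0,4) (1,1) (1,2) (1,3) (1,4)] -> total=9
Click 4 (2,4) count=2: revealed 1 new [(2,4)] -> total=10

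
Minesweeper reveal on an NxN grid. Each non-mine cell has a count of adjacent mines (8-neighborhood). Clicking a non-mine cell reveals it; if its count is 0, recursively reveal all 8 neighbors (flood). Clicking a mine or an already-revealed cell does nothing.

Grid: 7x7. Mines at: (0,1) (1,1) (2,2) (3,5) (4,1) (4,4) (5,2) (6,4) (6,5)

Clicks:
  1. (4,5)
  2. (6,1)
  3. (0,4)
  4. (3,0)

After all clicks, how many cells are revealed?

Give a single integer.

Click 1 (4,5) count=2: revealed 1 new [(4,5)] -> total=1
Click 2 (6,1) count=1: revealed 1 new [(6,1)] -> total=2
Click 3 (0,4) count=0: revealed 14 new [(0,2) (0,3) (0,4) (0,5) (0,6) (1,2) (1,3) (1,4) (1,5) (1,6) (2,3) (2,4) (2,5) (2,6)] -> total=16
Click 4 (3,0) count=1: revealed 1 new [(3,0)] -> total=17

Answer: 17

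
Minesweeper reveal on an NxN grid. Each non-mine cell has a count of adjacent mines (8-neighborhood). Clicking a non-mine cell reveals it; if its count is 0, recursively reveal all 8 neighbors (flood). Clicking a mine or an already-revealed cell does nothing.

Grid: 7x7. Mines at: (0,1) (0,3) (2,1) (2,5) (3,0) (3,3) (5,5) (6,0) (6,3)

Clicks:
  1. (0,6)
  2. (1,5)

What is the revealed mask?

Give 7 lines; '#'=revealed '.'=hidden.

Answer: ....###
....###
.......
.......
.......
.......
.......

Derivation:
Click 1 (0,6) count=0: revealed 6 new [(0,4) (0,5) (0,6) (1,4) (1,5) (1,6)] -> total=6
Click 2 (1,5) count=1: revealed 0 new [(none)] -> total=6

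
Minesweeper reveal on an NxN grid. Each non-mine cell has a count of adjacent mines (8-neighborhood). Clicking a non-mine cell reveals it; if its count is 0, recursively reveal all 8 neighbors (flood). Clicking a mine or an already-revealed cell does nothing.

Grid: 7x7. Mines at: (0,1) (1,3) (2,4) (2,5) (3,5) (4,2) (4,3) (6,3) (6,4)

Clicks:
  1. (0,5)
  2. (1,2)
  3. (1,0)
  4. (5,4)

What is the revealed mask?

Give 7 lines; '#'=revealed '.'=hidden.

Click 1 (0,5) count=0: revealed 6 new [(0,4) (0,5) (0,6) (1,4) (1,5) (1,6)] -> total=6
Click 2 (1,2) count=2: revealed 1 new [(1,2)] -> total=7
Click 3 (1,0) count=1: revealed 1 new [(1,0)] -> total=8
Click 4 (5,4) count=3: revealed 1 new [(5,4)] -> total=9

Answer: ....###
#.#.###
.......
.......
.......
....#..
.......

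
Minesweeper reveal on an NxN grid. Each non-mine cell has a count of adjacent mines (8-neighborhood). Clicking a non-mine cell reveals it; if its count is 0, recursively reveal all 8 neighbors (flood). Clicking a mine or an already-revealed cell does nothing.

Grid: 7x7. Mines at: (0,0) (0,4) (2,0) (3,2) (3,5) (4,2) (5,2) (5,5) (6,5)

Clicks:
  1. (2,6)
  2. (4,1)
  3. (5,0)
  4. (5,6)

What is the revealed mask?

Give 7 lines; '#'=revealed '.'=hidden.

Answer: .......
.......
......#
##.....
##.....
##....#
##.....

Derivation:
Click 1 (2,6) count=1: revealed 1 new [(2,6)] -> total=1
Click 2 (4,1) count=3: revealed 1 new [(4,1)] -> total=2
Click 3 (5,0) count=0: revealed 7 new [(3,0) (3,1) (4,0) (5,0) (5,1) (6,0) (6,1)] -> total=9
Click 4 (5,6) count=2: revealed 1 new [(5,6)] -> total=10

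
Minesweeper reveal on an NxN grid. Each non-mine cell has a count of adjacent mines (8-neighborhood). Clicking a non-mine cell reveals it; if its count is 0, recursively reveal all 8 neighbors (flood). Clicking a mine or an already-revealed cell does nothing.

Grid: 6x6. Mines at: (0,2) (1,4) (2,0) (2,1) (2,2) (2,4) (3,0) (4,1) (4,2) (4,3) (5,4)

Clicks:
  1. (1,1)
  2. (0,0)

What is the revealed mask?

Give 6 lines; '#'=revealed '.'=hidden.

Answer: ##....
##....
......
......
......
......

Derivation:
Click 1 (1,1) count=4: revealed 1 new [(1,1)] -> total=1
Click 2 (0,0) count=0: revealed 3 new [(0,0) (0,1) (1,0)] -> total=4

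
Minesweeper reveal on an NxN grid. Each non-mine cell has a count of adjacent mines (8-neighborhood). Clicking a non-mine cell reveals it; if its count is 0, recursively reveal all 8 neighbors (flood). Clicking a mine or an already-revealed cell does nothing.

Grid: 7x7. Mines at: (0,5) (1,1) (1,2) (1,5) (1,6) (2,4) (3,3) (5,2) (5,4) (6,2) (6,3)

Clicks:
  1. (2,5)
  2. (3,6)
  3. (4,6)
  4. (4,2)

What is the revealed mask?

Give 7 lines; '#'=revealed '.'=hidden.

Click 1 (2,5) count=3: revealed 1 new [(2,5)] -> total=1
Click 2 (3,6) count=0: revealed 9 new [(2,6) (3,5) (3,6) (4,5) (4,6) (5,5) (5,6) (6,5) (6,6)] -> total=10
Click 3 (4,6) count=0: revealed 0 new [(none)] -> total=10
Click 4 (4,2) count=2: revealed 1 new [(4,2)] -> total=11

Answer: .......
.......
.....##
.....##
..#..##
.....##
.....##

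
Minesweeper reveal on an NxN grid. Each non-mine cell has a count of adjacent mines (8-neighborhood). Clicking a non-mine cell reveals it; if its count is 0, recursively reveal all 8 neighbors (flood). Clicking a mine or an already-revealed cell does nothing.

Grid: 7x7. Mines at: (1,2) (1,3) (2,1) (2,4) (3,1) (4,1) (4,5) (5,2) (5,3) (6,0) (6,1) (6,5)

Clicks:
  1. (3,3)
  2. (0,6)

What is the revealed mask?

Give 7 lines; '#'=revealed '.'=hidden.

Answer: ....###
....###
.....##
...#.##
.......
.......
.......

Derivation:
Click 1 (3,3) count=1: revealed 1 new [(3,3)] -> total=1
Click 2 (0,6) count=0: revealed 10 new [(0,4) (0,5) (0,6) (1,4) (1,5) (1,6) (2,5) (2,6) (3,5) (3,6)] -> total=11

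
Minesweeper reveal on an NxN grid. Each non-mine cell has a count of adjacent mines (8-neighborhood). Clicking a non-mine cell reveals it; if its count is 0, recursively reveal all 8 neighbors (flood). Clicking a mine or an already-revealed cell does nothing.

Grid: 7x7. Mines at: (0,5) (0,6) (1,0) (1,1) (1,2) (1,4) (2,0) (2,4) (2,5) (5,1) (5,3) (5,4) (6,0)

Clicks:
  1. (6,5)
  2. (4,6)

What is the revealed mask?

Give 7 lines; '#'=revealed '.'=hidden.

Answer: .......
.......
.......
.....##
.....##
.....##
.....##

Derivation:
Click 1 (6,5) count=1: revealed 1 new [(6,5)] -> total=1
Click 2 (4,6) count=0: revealed 7 new [(3,5) (3,6) (4,5) (4,6) (5,5) (5,6) (6,6)] -> total=8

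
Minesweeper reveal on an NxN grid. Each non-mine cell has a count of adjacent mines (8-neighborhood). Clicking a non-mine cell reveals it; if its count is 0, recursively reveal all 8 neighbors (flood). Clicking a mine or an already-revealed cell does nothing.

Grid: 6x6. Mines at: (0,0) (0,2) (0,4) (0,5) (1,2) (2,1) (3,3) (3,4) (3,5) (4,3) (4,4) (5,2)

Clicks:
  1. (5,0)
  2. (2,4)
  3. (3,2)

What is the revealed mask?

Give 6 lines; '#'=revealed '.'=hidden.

Click 1 (5,0) count=0: revealed 6 new [(3,0) (3,1) (4,0) (4,1) (5,0) (5,1)] -> total=6
Click 2 (2,4) count=3: revealed 1 new [(2,4)] -> total=7
Click 3 (3,2) count=3: revealed 1 new [(3,2)] -> total=8

Answer: ......
......
....#.
###...
##....
##....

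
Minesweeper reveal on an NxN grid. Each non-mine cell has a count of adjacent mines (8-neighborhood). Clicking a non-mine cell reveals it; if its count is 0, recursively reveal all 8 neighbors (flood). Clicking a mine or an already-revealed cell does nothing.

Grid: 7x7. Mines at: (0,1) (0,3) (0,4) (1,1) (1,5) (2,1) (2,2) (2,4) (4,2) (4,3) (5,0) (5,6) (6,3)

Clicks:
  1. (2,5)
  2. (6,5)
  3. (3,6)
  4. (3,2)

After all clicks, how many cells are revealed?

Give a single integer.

Answer: 8

Derivation:
Click 1 (2,5) count=2: revealed 1 new [(2,5)] -> total=1
Click 2 (6,5) count=1: revealed 1 new [(6,5)] -> total=2
Click 3 (3,6) count=0: revealed 5 new [(2,6) (3,5) (3,6) (4,5) (4,6)] -> total=7
Click 4 (3,2) count=4: revealed 1 new [(3,2)] -> total=8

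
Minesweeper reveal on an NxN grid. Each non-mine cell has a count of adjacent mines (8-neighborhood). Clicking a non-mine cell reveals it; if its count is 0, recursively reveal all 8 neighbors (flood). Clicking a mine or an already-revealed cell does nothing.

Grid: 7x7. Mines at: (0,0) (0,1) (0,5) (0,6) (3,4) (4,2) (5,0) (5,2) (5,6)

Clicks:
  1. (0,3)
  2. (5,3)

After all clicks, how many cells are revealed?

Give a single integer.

Answer: 20

Derivation:
Click 1 (0,3) count=0: revealed 19 new [(0,2) (0,3) (0,4) (1,0) (1,1) (1,2) (1,3) (1,4) (2,0) (2,1) (2,2) (2,3) (2,4) (3,0) (3,1) (3,2) (3,3) (4,0) (4,1)] -> total=19
Click 2 (5,3) count=2: revealed 1 new [(5,3)] -> total=20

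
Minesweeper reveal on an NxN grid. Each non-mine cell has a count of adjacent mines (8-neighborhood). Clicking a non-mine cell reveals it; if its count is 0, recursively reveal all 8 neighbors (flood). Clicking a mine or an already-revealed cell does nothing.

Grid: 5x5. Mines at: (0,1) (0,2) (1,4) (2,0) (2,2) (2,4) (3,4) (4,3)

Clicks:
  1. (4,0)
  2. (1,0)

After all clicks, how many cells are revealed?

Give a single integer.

Answer: 7

Derivation:
Click 1 (4,0) count=0: revealed 6 new [(3,0) (3,1) (3,2) (4,0) (4,1) (4,2)] -> total=6
Click 2 (1,0) count=2: revealed 1 new [(1,0)] -> total=7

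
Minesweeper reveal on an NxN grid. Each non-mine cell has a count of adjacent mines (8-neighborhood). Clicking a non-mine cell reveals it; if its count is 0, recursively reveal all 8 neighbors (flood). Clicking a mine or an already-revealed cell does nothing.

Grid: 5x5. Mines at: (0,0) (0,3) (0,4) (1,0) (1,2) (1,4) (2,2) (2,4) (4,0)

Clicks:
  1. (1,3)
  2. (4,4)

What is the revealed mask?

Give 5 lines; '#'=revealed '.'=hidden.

Answer: .....
...#.
.....
.####
.####

Derivation:
Click 1 (1,3) count=6: revealed 1 new [(1,3)] -> total=1
Click 2 (4,4) count=0: revealed 8 new [(3,1) (3,2) (3,3) (3,4) (4,1) (4,2) (4,3) (4,4)] -> total=9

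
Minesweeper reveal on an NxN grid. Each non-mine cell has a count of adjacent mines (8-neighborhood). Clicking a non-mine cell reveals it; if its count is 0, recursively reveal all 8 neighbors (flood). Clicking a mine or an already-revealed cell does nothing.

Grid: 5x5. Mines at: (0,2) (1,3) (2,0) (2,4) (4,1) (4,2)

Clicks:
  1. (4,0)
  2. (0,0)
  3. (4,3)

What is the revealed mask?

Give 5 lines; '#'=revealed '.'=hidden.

Click 1 (4,0) count=1: revealed 1 new [(4,0)] -> total=1
Click 2 (0,0) count=0: revealed 4 new [(0,0) (0,1) (1,0) (1,1)] -> total=5
Click 3 (4,3) count=1: revealed 1 new [(4,3)] -> total=6

Answer: ##...
##...
.....
.....
#..#.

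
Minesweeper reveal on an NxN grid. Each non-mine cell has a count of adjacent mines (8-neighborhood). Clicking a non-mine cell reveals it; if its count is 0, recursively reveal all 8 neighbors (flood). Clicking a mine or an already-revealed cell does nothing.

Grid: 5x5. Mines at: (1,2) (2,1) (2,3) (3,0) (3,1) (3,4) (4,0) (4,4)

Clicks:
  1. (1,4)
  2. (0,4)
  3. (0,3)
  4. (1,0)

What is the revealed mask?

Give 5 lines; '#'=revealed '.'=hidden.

Answer: ...##
#..##
.....
.....
.....

Derivation:
Click 1 (1,4) count=1: revealed 1 new [(1,4)] -> total=1
Click 2 (0,4) count=0: revealed 3 new [(0,3) (0,4) (1,3)] -> total=4
Click 3 (0,3) count=1: revealed 0 new [(none)] -> total=4
Click 4 (1,0) count=1: revealed 1 new [(1,0)] -> total=5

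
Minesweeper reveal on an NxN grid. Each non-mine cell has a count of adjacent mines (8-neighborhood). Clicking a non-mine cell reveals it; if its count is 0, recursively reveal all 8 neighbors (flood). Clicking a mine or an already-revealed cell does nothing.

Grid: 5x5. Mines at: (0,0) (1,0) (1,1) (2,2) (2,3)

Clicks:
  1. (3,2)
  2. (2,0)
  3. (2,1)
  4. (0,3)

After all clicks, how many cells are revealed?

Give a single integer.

Click 1 (3,2) count=2: revealed 1 new [(3,2)] -> total=1
Click 2 (2,0) count=2: revealed 1 new [(2,0)] -> total=2
Click 3 (2,1) count=3: revealed 1 new [(2,1)] -> total=3
Click 4 (0,3) count=0: revealed 6 new [(0,2) (0,3) (0,4) (1,2) (1,3) (1,4)] -> total=9

Answer: 9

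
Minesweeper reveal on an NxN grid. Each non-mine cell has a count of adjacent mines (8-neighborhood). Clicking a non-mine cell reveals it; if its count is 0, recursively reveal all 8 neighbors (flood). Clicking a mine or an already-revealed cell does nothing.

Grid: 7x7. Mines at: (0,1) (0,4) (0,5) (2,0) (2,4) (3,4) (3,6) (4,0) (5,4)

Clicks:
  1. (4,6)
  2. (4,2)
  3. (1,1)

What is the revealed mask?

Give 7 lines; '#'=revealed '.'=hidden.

Click 1 (4,6) count=1: revealed 1 new [(4,6)] -> total=1
Click 2 (4,2) count=0: revealed 20 new [(1,1) (1,2) (1,3) (2,1) (2,2) (2,3) (3,1) (3,2) (3,3) (4,1) (4,2) (4,3) (5,0) (5,1) (5,2) (5,3) (6,0) (6,1) (6,2) (6,3)] -> total=21
Click 3 (1,1) count=2: revealed 0 new [(none)] -> total=21

Answer: .......
.###...
.###...
.###...
.###..#
####...
####...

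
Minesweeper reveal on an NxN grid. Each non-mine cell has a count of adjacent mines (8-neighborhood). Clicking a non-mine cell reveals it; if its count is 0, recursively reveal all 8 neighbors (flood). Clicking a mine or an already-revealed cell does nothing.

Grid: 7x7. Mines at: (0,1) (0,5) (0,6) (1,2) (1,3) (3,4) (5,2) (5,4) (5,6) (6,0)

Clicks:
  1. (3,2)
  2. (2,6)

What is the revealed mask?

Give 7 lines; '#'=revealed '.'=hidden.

Answer: .......
##...##
####.##
####.##
####.##
##.....
.......

Derivation:
Click 1 (3,2) count=0: revealed 16 new [(1,0) (1,1) (2,0) (2,1) (2,2) (2,3) (3,0) (3,1) (3,2) (3,3) (4,0) (4,1) (4,2) (4,3) (5,0) (5,1)] -> total=16
Click 2 (2,6) count=0: revealed 8 new [(1,5) (1,6) (2,5) (2,6) (3,5) (3,6) (4,5) (4,6)] -> total=24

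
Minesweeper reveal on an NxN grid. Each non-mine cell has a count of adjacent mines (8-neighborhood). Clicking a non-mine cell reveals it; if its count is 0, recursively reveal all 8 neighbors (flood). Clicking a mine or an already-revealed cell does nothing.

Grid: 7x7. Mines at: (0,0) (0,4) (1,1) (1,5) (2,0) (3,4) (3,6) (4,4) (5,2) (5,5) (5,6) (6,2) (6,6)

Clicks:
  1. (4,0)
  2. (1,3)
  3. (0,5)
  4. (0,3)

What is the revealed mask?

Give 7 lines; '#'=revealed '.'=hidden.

Click 1 (4,0) count=0: revealed 8 new [(3,0) (3,1) (4,0) (4,1) (5,0) (5,1) (6,0) (6,1)] -> total=8
Click 2 (1,3) count=1: revealed 1 new [(1,3)] -> total=9
Click 3 (0,5) count=2: revealed 1 new [(0,5)] -> total=10
Click 4 (0,3) count=1: revealed 1 new [(0,3)] -> total=11

Answer: ...#.#.
...#...
.......
##.....
##.....
##.....
##.....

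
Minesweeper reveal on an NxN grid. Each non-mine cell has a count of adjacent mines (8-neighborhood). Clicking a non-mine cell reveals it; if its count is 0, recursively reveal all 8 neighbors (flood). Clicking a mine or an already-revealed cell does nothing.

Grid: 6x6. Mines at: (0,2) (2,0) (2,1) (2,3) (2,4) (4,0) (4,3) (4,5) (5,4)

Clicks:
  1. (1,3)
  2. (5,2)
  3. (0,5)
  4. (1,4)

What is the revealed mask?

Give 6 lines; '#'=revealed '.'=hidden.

Answer: ...###
...###
......
......
......
..#...

Derivation:
Click 1 (1,3) count=3: revealed 1 new [(1,3)] -> total=1
Click 2 (5,2) count=1: revealed 1 new [(5,2)] -> total=2
Click 3 (0,5) count=0: revealed 5 new [(0,3) (0,4) (0,5) (1,4) (1,5)] -> total=7
Click 4 (1,4) count=2: revealed 0 new [(none)] -> total=7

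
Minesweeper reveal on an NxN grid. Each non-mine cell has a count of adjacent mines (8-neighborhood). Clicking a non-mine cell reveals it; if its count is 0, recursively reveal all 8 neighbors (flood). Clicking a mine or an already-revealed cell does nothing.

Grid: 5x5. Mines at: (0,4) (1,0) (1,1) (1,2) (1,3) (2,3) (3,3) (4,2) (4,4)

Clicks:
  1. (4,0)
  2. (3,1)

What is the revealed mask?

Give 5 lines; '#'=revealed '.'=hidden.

Click 1 (4,0) count=0: revealed 6 new [(2,0) (2,1) (3,0) (3,1) (4,0) (4,1)] -> total=6
Click 2 (3,1) count=1: revealed 0 new [(none)] -> total=6

Answer: .....
.....
##...
##...
##...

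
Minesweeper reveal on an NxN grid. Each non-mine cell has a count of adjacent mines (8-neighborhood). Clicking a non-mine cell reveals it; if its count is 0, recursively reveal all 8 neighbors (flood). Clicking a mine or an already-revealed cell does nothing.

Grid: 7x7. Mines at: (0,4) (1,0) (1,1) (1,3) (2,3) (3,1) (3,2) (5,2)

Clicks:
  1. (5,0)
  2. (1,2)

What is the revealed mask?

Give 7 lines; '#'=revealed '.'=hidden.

Answer: .......
..#....
.......
.......
##.....
##.....
##.....

Derivation:
Click 1 (5,0) count=0: revealed 6 new [(4,0) (4,1) (5,0) (5,1) (6,0) (6,1)] -> total=6
Click 2 (1,2) count=3: revealed 1 new [(1,2)] -> total=7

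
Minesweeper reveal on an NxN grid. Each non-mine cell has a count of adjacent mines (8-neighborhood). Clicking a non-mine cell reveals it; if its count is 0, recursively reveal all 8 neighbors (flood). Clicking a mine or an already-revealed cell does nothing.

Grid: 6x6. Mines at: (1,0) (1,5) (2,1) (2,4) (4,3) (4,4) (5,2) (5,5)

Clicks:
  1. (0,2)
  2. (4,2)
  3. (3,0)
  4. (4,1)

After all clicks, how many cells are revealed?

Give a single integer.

Answer: 11

Derivation:
Click 1 (0,2) count=0: revealed 8 new [(0,1) (0,2) (0,3) (0,4) (1,1) (1,2) (1,3) (1,4)] -> total=8
Click 2 (4,2) count=2: revealed 1 new [(4,2)] -> total=9
Click 3 (3,0) count=1: revealed 1 new [(3,0)] -> total=10
Click 4 (4,1) count=1: revealed 1 new [(4,1)] -> total=11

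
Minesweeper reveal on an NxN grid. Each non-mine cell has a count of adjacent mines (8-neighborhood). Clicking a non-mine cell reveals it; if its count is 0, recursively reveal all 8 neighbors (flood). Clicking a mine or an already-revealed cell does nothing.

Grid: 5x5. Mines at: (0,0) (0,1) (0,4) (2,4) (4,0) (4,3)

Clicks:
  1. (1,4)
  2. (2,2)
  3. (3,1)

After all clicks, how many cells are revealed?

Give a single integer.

Click 1 (1,4) count=2: revealed 1 new [(1,4)] -> total=1
Click 2 (2,2) count=0: revealed 12 new [(1,0) (1,1) (1,2) (1,3) (2,0) (2,1) (2,2) (2,3) (3,0) (3,1) (3,2) (3,3)] -> total=13
Click 3 (3,1) count=1: revealed 0 new [(none)] -> total=13

Answer: 13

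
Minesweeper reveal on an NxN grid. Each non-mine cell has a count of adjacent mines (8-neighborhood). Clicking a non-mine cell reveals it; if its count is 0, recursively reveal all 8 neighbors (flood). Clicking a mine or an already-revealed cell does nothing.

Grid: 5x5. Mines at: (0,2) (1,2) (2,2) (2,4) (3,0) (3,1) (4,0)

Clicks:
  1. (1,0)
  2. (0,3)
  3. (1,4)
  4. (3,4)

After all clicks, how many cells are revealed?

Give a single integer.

Answer: 9

Derivation:
Click 1 (1,0) count=0: revealed 6 new [(0,0) (0,1) (1,0) (1,1) (2,0) (2,1)] -> total=6
Click 2 (0,3) count=2: revealed 1 new [(0,3)] -> total=7
Click 3 (1,4) count=1: revealed 1 new [(1,4)] -> total=8
Click 4 (3,4) count=1: revealed 1 new [(3,4)] -> total=9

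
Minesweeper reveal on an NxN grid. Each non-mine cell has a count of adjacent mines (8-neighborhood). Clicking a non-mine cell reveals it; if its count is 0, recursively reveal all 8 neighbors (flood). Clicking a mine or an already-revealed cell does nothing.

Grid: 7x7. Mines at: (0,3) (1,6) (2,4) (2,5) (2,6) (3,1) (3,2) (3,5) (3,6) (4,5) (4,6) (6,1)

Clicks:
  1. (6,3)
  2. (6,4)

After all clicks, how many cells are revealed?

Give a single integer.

Click 1 (6,3) count=0: revealed 13 new [(4,2) (4,3) (4,4) (5,2) (5,3) (5,4) (5,5) (5,6) (6,2) (6,3) (6,4) (6,5) (6,6)] -> total=13
Click 2 (6,4) count=0: revealed 0 new [(none)] -> total=13

Answer: 13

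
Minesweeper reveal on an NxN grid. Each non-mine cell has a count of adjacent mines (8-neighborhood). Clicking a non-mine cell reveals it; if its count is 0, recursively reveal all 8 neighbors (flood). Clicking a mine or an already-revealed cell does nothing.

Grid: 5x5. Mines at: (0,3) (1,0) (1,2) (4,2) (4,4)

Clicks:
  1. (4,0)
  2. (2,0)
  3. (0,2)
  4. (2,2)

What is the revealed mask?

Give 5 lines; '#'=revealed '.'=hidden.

Answer: ..#..
.....
###..
##...
##...

Derivation:
Click 1 (4,0) count=0: revealed 6 new [(2,0) (2,1) (3,0) (3,1) (4,0) (4,1)] -> total=6
Click 2 (2,0) count=1: revealed 0 new [(none)] -> total=6
Click 3 (0,2) count=2: revealed 1 new [(0,2)] -> total=7
Click 4 (2,2) count=1: revealed 1 new [(2,2)] -> total=8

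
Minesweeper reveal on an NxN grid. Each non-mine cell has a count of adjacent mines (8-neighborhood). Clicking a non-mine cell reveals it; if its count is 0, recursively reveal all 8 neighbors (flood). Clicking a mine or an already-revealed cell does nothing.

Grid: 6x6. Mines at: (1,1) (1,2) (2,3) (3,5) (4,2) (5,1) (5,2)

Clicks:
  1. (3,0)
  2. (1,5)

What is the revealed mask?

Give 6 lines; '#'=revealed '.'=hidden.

Click 1 (3,0) count=0: revealed 6 new [(2,0) (2,1) (3,0) (3,1) (4,0) (4,1)] -> total=6
Click 2 (1,5) count=0: revealed 8 new [(0,3) (0,4) (0,5) (1,3) (1,4) (1,5) (2,4) (2,5)] -> total=14

Answer: ...###
...###
##..##
##....
##....
......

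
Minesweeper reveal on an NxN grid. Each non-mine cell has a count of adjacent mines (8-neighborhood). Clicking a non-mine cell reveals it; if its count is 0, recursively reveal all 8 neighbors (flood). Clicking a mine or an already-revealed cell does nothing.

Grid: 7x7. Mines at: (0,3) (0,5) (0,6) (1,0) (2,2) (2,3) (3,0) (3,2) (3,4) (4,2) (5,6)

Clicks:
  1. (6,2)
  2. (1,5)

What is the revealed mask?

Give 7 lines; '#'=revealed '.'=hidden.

Answer: .......
.....#.
.......
.......
##.###.
######.
######.

Derivation:
Click 1 (6,2) count=0: revealed 17 new [(4,0) (4,1) (4,3) (4,4) (4,5) (5,0) (5,1) (5,2) (5,3) (5,4) (5,5) (6,0) (6,1) (6,2) (6,3) (6,4) (6,5)] -> total=17
Click 2 (1,5) count=2: revealed 1 new [(1,5)] -> total=18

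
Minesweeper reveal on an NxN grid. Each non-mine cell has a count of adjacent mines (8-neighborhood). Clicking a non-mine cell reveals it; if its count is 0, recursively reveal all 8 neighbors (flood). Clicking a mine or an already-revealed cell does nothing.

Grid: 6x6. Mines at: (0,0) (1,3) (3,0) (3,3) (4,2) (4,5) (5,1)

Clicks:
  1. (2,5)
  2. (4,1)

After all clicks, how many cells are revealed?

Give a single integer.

Click 1 (2,5) count=0: revealed 8 new [(0,4) (0,5) (1,4) (1,5) (2,4) (2,5) (3,4) (3,5)] -> total=8
Click 2 (4,1) count=3: revealed 1 new [(4,1)] -> total=9

Answer: 9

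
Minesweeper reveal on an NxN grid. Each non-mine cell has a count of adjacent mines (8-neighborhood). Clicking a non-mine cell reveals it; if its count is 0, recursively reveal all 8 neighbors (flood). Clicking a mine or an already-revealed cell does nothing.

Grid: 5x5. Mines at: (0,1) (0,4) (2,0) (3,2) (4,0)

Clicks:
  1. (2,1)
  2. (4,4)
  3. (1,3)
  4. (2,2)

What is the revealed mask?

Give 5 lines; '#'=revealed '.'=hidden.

Click 1 (2,1) count=2: revealed 1 new [(2,1)] -> total=1
Click 2 (4,4) count=0: revealed 8 new [(1,3) (1,4) (2,3) (2,4) (3,3) (3,4) (4,3) (4,4)] -> total=9
Click 3 (1,3) count=1: revealed 0 new [(none)] -> total=9
Click 4 (2,2) count=1: revealed 1 new [(2,2)] -> total=10

Answer: .....
...##
.####
...##
...##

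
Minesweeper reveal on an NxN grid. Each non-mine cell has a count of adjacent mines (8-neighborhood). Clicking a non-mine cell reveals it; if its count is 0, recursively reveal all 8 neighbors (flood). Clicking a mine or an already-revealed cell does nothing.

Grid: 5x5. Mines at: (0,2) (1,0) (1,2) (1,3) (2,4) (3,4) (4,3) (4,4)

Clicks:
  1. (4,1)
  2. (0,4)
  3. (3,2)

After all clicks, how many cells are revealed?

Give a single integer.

Answer: 10

Derivation:
Click 1 (4,1) count=0: revealed 9 new [(2,0) (2,1) (2,2) (3,0) (3,1) (3,2) (4,0) (4,1) (4,2)] -> total=9
Click 2 (0,4) count=1: revealed 1 new [(0,4)] -> total=10
Click 3 (3,2) count=1: revealed 0 new [(none)] -> total=10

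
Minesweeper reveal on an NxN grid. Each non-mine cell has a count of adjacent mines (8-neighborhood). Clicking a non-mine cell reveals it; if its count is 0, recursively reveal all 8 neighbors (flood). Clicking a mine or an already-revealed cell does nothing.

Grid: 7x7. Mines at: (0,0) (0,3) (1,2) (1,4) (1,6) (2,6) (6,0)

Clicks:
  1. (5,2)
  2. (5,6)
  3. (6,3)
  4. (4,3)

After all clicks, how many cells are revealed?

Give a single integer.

Click 1 (5,2) count=0: revealed 35 new [(1,0) (1,1) (2,0) (2,1) (2,2) (2,3) (2,4) (2,5) (3,0) (3,1) (3,2) (3,3) (3,4) (3,5) (3,6) (4,0) (4,1) (4,2) (4,3) (4,4) (4,5) (4,6) (5,0) (5,1) (5,2) (5,3) (5,4) (5,5) (5,6) (6,1) (6,2) (6,3) (6,4) (6,5) (6,6)] -> total=35
Click 2 (5,6) count=0: revealed 0 new [(none)] -> total=35
Click 3 (6,3) count=0: revealed 0 new [(none)] -> total=35
Click 4 (4,3) count=0: revealed 0 new [(none)] -> total=35

Answer: 35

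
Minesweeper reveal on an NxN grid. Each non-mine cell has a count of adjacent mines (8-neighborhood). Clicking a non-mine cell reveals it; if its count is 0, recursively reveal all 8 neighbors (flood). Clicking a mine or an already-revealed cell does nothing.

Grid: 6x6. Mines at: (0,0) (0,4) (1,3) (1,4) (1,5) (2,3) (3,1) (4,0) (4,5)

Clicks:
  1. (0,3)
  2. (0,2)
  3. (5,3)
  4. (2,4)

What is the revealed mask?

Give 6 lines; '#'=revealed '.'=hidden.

Answer: ..##..
......
....#.
..###.
.####.
.####.

Derivation:
Click 1 (0,3) count=3: revealed 1 new [(0,3)] -> total=1
Click 2 (0,2) count=1: revealed 1 new [(0,2)] -> total=2
Click 3 (5,3) count=0: revealed 11 new [(3,2) (3,3) (3,4) (4,1) (4,2) (4,3) (4,4) (5,1) (5,2) (5,3) (5,4)] -> total=13
Click 4 (2,4) count=4: revealed 1 new [(2,4)] -> total=14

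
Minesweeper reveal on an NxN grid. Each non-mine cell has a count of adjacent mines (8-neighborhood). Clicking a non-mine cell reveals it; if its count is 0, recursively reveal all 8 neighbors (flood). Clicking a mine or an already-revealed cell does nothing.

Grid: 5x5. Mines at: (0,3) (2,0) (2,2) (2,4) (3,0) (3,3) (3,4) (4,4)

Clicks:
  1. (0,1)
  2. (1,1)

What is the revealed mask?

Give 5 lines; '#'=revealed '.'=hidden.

Click 1 (0,1) count=0: revealed 6 new [(0,0) (0,1) (0,2) (1,0) (1,1) (1,2)] -> total=6
Click 2 (1,1) count=2: revealed 0 new [(none)] -> total=6

Answer: ###..
###..
.....
.....
.....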